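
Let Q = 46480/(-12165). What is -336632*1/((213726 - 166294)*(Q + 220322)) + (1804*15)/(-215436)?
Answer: -7168558030466621/57057261543091810 ≈ -0.12564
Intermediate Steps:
Q = -9296/2433 (Q = 46480*(-1/12165) = -9296/2433 ≈ -3.8208)
-336632*1/((213726 - 166294)*(Q + 220322)) + (1804*15)/(-215436) = -336632*1/((213726 - 166294)*(-9296/2433 + 220322)) + (1804*15)/(-215436) = -336632/(47432*(536034130/2433)) + 27060*(-1/215436) = -336632/25425170854160/2433 - 2255/17953 = -336632*2433/25425170854160 - 2255/17953 = -102378207/3178146356770 - 2255/17953 = -7168558030466621/57057261543091810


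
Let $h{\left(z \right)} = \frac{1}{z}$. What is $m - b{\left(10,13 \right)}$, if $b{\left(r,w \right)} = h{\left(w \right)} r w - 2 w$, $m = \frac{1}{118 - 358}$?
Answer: $\frac{3839}{240} \approx 15.996$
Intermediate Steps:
$m = - \frac{1}{240}$ ($m = \frac{1}{-240} = - \frac{1}{240} \approx -0.0041667$)
$b{\left(r,w \right)} = r - 2 w$ ($b{\left(r,w \right)} = \frac{r}{w} w - 2 w = r - 2 w$)
$m - b{\left(10,13 \right)} = - \frac{1}{240} - \left(10 - 26\right) = - \frac{1}{240} - -16 = - \frac{1}{240} + 16 = \frac{3839}{240}$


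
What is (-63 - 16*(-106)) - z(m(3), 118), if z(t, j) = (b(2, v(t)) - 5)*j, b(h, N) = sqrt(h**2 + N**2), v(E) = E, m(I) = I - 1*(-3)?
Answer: 2223 - 236*sqrt(10) ≈ 1476.7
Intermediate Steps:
m(I) = 3 + I (m(I) = I + 3 = 3 + I)
b(h, N) = sqrt(N**2 + h**2)
z(t, j) = j*(-5 + sqrt(4 + t**2)) (z(t, j) = (sqrt(t**2 + 2**2) - 5)*j = (sqrt(t**2 + 4) - 5)*j = (sqrt(4 + t**2) - 5)*j = (-5 + sqrt(4 + t**2))*j = j*(-5 + sqrt(4 + t**2)))
(-63 - 16*(-106)) - z(m(3), 118) = (-63 - 16*(-106)) - 118*(-5 + sqrt(4 + (3 + 3)**2)) = (-63 + 1696) - 118*(-5 + sqrt(4 + 6**2)) = 1633 - 118*(-5 + sqrt(4 + 36)) = 1633 - 118*(-5 + sqrt(40)) = 1633 - 118*(-5 + 2*sqrt(10)) = 1633 - (-590 + 236*sqrt(10)) = 1633 + (590 - 236*sqrt(10)) = 2223 - 236*sqrt(10)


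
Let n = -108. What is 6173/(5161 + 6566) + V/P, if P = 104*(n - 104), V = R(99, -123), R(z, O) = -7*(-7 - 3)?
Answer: 67640707/129278448 ≈ 0.52322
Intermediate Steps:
R(z, O) = 70 (R(z, O) = -7*(-10) = 70)
V = 70
P = -22048 (P = 104*(-108 - 104) = 104*(-212) = -22048)
6173/(5161 + 6566) + V/P = 6173/(5161 + 6566) + 70/(-22048) = 6173/11727 + 70*(-1/22048) = 6173*(1/11727) - 35/11024 = 6173/11727 - 35/11024 = 67640707/129278448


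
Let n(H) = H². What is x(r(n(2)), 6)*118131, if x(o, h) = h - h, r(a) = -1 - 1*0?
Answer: 0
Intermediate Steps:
r(a) = -1 (r(a) = -1 + 0 = -1)
x(o, h) = 0
x(r(n(2)), 6)*118131 = 0*118131 = 0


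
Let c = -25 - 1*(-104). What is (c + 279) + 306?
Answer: 664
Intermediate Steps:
c = 79 (c = -25 + 104 = 79)
(c + 279) + 306 = (79 + 279) + 306 = 358 + 306 = 664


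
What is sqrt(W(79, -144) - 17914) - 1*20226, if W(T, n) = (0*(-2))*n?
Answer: -20226 + 13*I*sqrt(106) ≈ -20226.0 + 133.84*I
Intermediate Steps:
W(T, n) = 0 (W(T, n) = 0*n = 0)
sqrt(W(79, -144) - 17914) - 1*20226 = sqrt(0 - 17914) - 1*20226 = sqrt(-17914) - 20226 = 13*I*sqrt(106) - 20226 = -20226 + 13*I*sqrt(106)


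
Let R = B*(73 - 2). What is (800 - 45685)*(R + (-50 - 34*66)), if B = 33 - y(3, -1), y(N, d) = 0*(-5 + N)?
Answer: -2199365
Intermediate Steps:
y(N, d) = 0
B = 33 (B = 33 - 1*0 = 33 + 0 = 33)
R = 2343 (R = 33*(73 - 2) = 33*71 = 2343)
(800 - 45685)*(R + (-50 - 34*66)) = (800 - 45685)*(2343 + (-50 - 34*66)) = -44885*(2343 + (-50 - 2244)) = -44885*(2343 - 2294) = -44885*49 = -2199365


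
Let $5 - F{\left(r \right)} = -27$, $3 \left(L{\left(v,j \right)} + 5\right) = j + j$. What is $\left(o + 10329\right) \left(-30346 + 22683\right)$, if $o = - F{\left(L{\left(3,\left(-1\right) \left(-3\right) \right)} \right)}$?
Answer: $-78905911$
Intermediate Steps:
$L{\left(v,j \right)} = -5 + \frac{2 j}{3}$ ($L{\left(v,j \right)} = -5 + \frac{j + j}{3} = -5 + \frac{2 j}{3}$)
$F{\left(r \right)} = 32$ ($F{\left(r \right)} = 5 - -27 = 5 + 27 = 32$)
$o = -32$ ($o = \left(-1\right) 32 = -32$)
$\left(o + 10329\right) \left(-30346 + 22683\right) = \left(-32 + 10329\right) \left(-30346 + 22683\right) = 10297 \left(-7663\right) = -78905911$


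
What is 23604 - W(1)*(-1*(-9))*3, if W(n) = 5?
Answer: 23469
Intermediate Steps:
23604 - W(1)*(-1*(-9))*3 = 23604 - 5*(-1*(-9))*3 = 23604 - 5*9*3 = 23604 - 45*3 = 23604 - 1*135 = 23604 - 135 = 23469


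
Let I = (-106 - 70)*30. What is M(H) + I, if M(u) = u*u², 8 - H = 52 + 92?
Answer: -2520736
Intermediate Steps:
H = -136 (H = 8 - (52 + 92) = 8 - 1*144 = 8 - 144 = -136)
M(u) = u³
I = -5280 (I = -176*30 = -5280)
M(H) + I = (-136)³ - 5280 = -2515456 - 5280 = -2520736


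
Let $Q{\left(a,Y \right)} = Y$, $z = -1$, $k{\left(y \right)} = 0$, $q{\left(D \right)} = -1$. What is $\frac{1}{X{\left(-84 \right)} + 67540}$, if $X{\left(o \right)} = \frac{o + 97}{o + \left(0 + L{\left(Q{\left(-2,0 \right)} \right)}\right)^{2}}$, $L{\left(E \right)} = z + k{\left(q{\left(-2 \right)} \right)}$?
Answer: $\frac{83}{5605807} \approx 1.4806 \cdot 10^{-5}$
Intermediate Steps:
$L{\left(E \right)} = -1$ ($L{\left(E \right)} = -1 + 0 = -1$)
$X{\left(o \right)} = \frac{97 + o}{1 + o}$ ($X{\left(o \right)} = \frac{o + 97}{o + \left(0 - 1\right)^{2}} = \frac{97 + o}{o + \left(-1\right)^{2}} = \frac{97 + o}{o + 1} = \frac{97 + o}{1 + o}$)
$\frac{1}{X{\left(-84 \right)} + 67540} = \frac{1}{\frac{97 - 84}{1 - 84} + 67540} = \frac{1}{\frac{1}{-83} \cdot 13 + 67540} = \frac{1}{\left(- \frac{1}{83}\right) 13 + 67540} = \frac{1}{- \frac{13}{83} + 67540} = \frac{1}{\frac{5605807}{83}} = \frac{83}{5605807}$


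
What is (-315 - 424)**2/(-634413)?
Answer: -546121/634413 ≈ -0.86083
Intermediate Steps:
(-315 - 424)**2/(-634413) = (-739)**2*(-1/634413) = 546121*(-1/634413) = -546121/634413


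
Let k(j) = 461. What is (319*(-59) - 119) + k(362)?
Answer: -18479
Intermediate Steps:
(319*(-59) - 119) + k(362) = (319*(-59) - 119) + 461 = (-18821 - 119) + 461 = -18940 + 461 = -18479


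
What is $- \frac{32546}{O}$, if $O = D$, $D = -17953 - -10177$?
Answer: $\frac{16273}{3888} \approx 4.1854$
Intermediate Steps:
$D = -7776$ ($D = -17953 + 10177 = -7776$)
$O = -7776$
$- \frac{32546}{O} = - \frac{32546}{-7776} = \left(-32546\right) \left(- \frac{1}{7776}\right) = \frac{16273}{3888}$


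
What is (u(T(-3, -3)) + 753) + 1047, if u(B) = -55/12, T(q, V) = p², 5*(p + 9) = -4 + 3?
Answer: 21545/12 ≈ 1795.4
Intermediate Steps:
p = -46/5 (p = -9 + (-4 + 3)/5 = -9 + (⅕)*(-1) = -9 - ⅕ = -46/5 ≈ -9.2000)
T(q, V) = 2116/25 (T(q, V) = (-46/5)² = 2116/25)
u(B) = -55/12 (u(B) = -55*1/12 = -55/12)
(u(T(-3, -3)) + 753) + 1047 = (-55/12 + 753) + 1047 = 8981/12 + 1047 = 21545/12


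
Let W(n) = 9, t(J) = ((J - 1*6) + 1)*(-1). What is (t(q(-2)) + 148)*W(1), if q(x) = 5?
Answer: 1332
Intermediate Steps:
t(J) = 5 - J (t(J) = ((J - 6) + 1)*(-1) = ((-6 + J) + 1)*(-1) = (-5 + J)*(-1) = 5 - J)
(t(q(-2)) + 148)*W(1) = ((5 - 1*5) + 148)*9 = ((5 - 5) + 148)*9 = (0 + 148)*9 = 148*9 = 1332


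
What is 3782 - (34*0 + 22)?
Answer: 3760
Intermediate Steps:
3782 - (34*0 + 22) = 3782 - (0 + 22) = 3782 - 1*22 = 3782 - 22 = 3760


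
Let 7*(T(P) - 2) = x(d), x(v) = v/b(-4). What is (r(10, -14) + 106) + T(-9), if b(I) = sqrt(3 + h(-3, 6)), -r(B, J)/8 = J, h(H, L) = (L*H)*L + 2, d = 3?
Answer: 220 - 3*I*sqrt(103)/721 ≈ 220.0 - 0.042228*I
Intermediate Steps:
h(H, L) = 2 + H*L**2 (h(H, L) = (H*L)*L + 2 = H*L**2 + 2 = 2 + H*L**2)
r(B, J) = -8*J
b(I) = I*sqrt(103) (b(I) = sqrt(3 + (2 - 3*6**2)) = sqrt(3 + (2 - 3*36)) = sqrt(3 + (2 - 108)) = sqrt(3 - 106) = sqrt(-103) = I*sqrt(103))
x(v) = -I*v*sqrt(103)/103 (x(v) = v/((I*sqrt(103))) = v*(-I*sqrt(103)/103) = -I*v*sqrt(103)/103)
T(P) = 2 - 3*I*sqrt(103)/721 (T(P) = 2 + (-1/103*I*3*sqrt(103))/7 = 2 + (-3*I*sqrt(103)/103)/7 = 2 - 3*I*sqrt(103)/721)
(r(10, -14) + 106) + T(-9) = (-8*(-14) + 106) + (2 - 3*I*sqrt(103)/721) = (112 + 106) + (2 - 3*I*sqrt(103)/721) = 218 + (2 - 3*I*sqrt(103)/721) = 220 - 3*I*sqrt(103)/721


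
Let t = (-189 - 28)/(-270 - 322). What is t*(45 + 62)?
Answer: 23219/592 ≈ 39.221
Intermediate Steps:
t = 217/592 (t = -217/(-592) = -217*(-1/592) = 217/592 ≈ 0.36655)
t*(45 + 62) = 217*(45 + 62)/592 = (217/592)*107 = 23219/592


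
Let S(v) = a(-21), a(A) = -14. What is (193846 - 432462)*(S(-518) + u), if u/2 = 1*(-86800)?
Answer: 41427078224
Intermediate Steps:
S(v) = -14
u = -173600 (u = 2*(1*(-86800)) = 2*(-86800) = -173600)
(193846 - 432462)*(S(-518) + u) = (193846 - 432462)*(-14 - 173600) = -238616*(-173614) = 41427078224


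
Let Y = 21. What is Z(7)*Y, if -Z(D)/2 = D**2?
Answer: -2058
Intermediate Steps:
Z(D) = -2*D**2
Z(7)*Y = -2*7**2*21 = -2*49*21 = -98*21 = -2058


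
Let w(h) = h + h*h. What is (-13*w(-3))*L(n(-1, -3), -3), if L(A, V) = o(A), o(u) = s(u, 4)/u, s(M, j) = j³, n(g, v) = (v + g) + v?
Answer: 4992/7 ≈ 713.14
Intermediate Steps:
n(g, v) = g + 2*v (n(g, v) = (g + v) + v = g + 2*v)
w(h) = h + h²
o(u) = 64/u (o(u) = 4³/u = 64/u)
L(A, V) = 64/A
(-13*w(-3))*L(n(-1, -3), -3) = (-(-39)*(1 - 3))*(64/(-1 + 2*(-3))) = (-(-39)*(-2))*(64/(-1 - 6)) = (-13*6)*(64/(-7)) = -4992*(-1)/7 = -78*(-64/7) = 4992/7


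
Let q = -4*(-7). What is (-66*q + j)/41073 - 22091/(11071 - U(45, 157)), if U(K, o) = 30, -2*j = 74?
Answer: -928155928/453486993 ≈ -2.0467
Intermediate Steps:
j = -37 (j = -½*74 = -37)
q = 28
(-66*q + j)/41073 - 22091/(11071 - U(45, 157)) = (-66*28 - 37)/41073 - 22091/(11071 - 1*30) = (-1848 - 37)*(1/41073) - 22091/(11071 - 30) = -1885*1/41073 - 22091/11041 = -1885/41073 - 22091*1/11041 = -1885/41073 - 22091/11041 = -928155928/453486993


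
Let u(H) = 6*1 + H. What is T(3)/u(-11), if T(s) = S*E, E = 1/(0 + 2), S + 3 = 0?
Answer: 3/10 ≈ 0.30000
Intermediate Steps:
u(H) = 6 + H
S = -3 (S = -3 + 0 = -3)
E = ½ (E = 1/2 = ½ ≈ 0.50000)
T(s) = -3/2 (T(s) = -3*½ = -3/2)
T(3)/u(-11) = -3/2/(6 - 11) = -3/2/(-5) = -⅕*(-3/2) = 3/10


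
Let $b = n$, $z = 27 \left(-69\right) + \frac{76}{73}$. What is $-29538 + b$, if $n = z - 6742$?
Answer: $- \frac{2784363}{73} \approx -38142.0$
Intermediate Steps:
$z = - \frac{135923}{73}$ ($z = -1863 + 76 \cdot \frac{1}{73} = -1863 + \frac{76}{73} = - \frac{135923}{73} \approx -1862.0$)
$n = - \frac{628089}{73}$ ($n = - \frac{135923}{73} - 6742 = - \frac{628089}{73} \approx -8604.0$)
$b = - \frac{628089}{73} \approx -8604.0$
$-29538 + b = -29538 - \frac{628089}{73} = - \frac{2784363}{73}$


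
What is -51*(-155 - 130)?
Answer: 14535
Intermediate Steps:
-51*(-155 - 130) = -51*(-285) = 14535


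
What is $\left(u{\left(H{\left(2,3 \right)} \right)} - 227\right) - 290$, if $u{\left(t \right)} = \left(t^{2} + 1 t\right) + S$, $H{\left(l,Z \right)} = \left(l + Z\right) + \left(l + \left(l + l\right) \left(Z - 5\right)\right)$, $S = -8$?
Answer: $-525$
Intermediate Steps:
$H{\left(l,Z \right)} = Z + 2 l + 2 l \left(-5 + Z\right)$ ($H{\left(l,Z \right)} = \left(Z + l\right) + \left(l + 2 l \left(-5 + Z\right)\right) = Z + 2 l + 2 l \left(-5 + Z\right)$)
$u{\left(t \right)} = -8 + t + t^{2}$ ($u{\left(t \right)} = \left(t^{2} + 1 t\right) - 8 = \left(t^{2} + t\right) - 8 = \left(t + t^{2}\right) - 8 = -8 + t + t^{2}$)
$\left(u{\left(H{\left(2,3 \right)} \right)} - 227\right) - 290 = \left(\left(-8 + \left(3 - 16 + 2 \cdot 3 \cdot 2\right) + \left(3 - 16 + 2 \cdot 3 \cdot 2\right)^{2}\right) - 227\right) - 290 = \left(\left(-8 + \left(3 - 16 + 12\right) + \left(3 - 16 + 12\right)^{2}\right) - 227\right) - 290 = \left(\left(-8 - 1 + \left(-1\right)^{2}\right) - 227\right) - 290 = \left(\left(-8 - 1 + 1\right) - 227\right) - 290 = \left(-8 - 227\right) - 290 = -235 - 290 = -525$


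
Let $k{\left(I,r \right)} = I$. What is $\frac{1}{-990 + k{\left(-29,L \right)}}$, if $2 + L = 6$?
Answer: $- \frac{1}{1019} \approx -0.00098135$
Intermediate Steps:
$L = 4$ ($L = -2 + 6 = 4$)
$\frac{1}{-990 + k{\left(-29,L \right)}} = \frac{1}{-990 - 29} = \frac{1}{-1019} = - \frac{1}{1019}$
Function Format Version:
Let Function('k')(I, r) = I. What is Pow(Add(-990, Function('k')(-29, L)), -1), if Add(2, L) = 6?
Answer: Rational(-1, 1019) ≈ -0.00098135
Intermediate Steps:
L = 4 (L = Add(-2, 6) = 4)
Pow(Add(-990, Function('k')(-29, L)), -1) = Pow(Add(-990, -29), -1) = Pow(-1019, -1) = Rational(-1, 1019)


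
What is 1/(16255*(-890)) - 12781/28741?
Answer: -184902116691/415794609950 ≈ -0.44470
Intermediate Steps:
1/(16255*(-890)) - 12781/28741 = (1/16255)*(-1/890) - 12781*1/28741 = -1/14466950 - 12781/28741 = -184902116691/415794609950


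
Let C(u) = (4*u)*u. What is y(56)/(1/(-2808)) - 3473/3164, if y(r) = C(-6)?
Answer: -1279373201/3164 ≈ -4.0435e+5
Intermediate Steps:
C(u) = 4*u**2
y(r) = 144 (y(r) = 4*(-6)**2 = 4*36 = 144)
y(56)/(1/(-2808)) - 3473/3164 = 144/(1/(-2808)) - 3473/3164 = 144/(-1/2808) - 3473*1/3164 = 144*(-2808) - 3473/3164 = -404352 - 3473/3164 = -1279373201/3164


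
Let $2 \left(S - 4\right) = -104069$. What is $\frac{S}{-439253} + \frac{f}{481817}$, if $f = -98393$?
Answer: $- \frac{36300482021}{423279125402} \approx -0.08576$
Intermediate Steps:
$S = - \frac{104061}{2}$ ($S = 4 + \frac{1}{2} \left(-104069\right) = 4 - \frac{104069}{2} = - \frac{104061}{2} \approx -52031.0$)
$\frac{S}{-439253} + \frac{f}{481817} = - \frac{104061}{2 \left(-439253\right)} - \frac{98393}{481817} = \left(- \frac{104061}{2}\right) \left(- \frac{1}{439253}\right) - \frac{98393}{481817} = \frac{104061}{878506} - \frac{98393}{481817} = - \frac{36300482021}{423279125402}$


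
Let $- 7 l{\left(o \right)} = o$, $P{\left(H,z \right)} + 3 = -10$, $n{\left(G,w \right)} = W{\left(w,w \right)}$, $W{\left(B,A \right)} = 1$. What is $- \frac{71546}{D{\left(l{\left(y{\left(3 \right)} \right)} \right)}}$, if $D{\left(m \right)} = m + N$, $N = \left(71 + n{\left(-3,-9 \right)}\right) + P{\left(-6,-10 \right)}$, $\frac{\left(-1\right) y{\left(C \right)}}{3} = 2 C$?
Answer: $-1162$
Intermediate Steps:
$n{\left(G,w \right)} = 1$
$y{\left(C \right)} = - 6 C$ ($y{\left(C \right)} = - 3 \cdot 2 C = - 6 C$)
$P{\left(H,z \right)} = -13$ ($P{\left(H,z \right)} = -3 - 10 = -13$)
$l{\left(o \right)} = - \frac{o}{7}$
$N = 59$ ($N = \left(71 + 1\right) - 13 = 72 - 13 = 59$)
$D{\left(m \right)} = 59 + m$ ($D{\left(m \right)} = m + 59 = 59 + m$)
$- \frac{71546}{D{\left(l{\left(y{\left(3 \right)} \right)} \right)}} = - \frac{71546}{59 - \frac{\left(-6\right) 3}{7}} = - \frac{71546}{59 - - \frac{18}{7}} = - \frac{71546}{59 + \frac{18}{7}} = - \frac{71546}{\frac{431}{7}} = \left(-71546\right) \frac{7}{431} = -1162$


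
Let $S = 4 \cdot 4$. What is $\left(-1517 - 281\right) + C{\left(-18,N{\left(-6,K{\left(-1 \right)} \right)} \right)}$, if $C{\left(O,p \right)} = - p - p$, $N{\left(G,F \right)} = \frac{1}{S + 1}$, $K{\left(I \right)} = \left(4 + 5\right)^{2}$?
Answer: $- \frac{30568}{17} \approx -1798.1$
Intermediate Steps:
$S = 16$
$K{\left(I \right)} = 81$ ($K{\left(I \right)} = 9^{2} = 81$)
$N{\left(G,F \right)} = \frac{1}{17}$ ($N{\left(G,F \right)} = \frac{1}{16 + 1} = \frac{1}{17}$)
$C{\left(O,p \right)} = - 2 p$
$\left(-1517 - 281\right) + C{\left(-18,N{\left(-6,K{\left(-1 \right)} \right)} \right)} = \left(-1517 - 281\right) - \frac{2}{17} = -1798 - \frac{2}{17} = - \frac{30568}{17}$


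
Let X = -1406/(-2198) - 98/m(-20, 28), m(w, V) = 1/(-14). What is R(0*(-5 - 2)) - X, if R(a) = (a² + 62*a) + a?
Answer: -1508531/1099 ≈ -1372.6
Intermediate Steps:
m(w, V) = -1/14
R(a) = a² + 63*a
X = 1508531/1099 (X = -1406/(-2198) - 98/(-1/14) = -1406*(-1/2198) - 98*(-14) = 703/1099 + 1372 = 1508531/1099 ≈ 1372.6)
R(0*(-5 - 2)) - X = (0*(-5 - 2))*(63 + 0*(-5 - 2)) - 1*1508531/1099 = (0*(-7))*(63 + 0*(-7)) - 1508531/1099 = 0*(63 + 0) - 1508531/1099 = 0*63 - 1508531/1099 = 0 - 1508531/1099 = -1508531/1099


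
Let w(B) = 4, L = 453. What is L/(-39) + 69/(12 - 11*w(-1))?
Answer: -5729/416 ≈ -13.772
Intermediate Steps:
L/(-39) + 69/(12 - 11*w(-1)) = 453/(-39) + 69/(12 - 11*4) = 453*(-1/39) + 69/(12 - 44) = -151/13 + 69/(-32) = -151/13 + 69*(-1/32) = -151/13 - 69/32 = -5729/416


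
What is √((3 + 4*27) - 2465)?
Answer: I*√2354 ≈ 48.518*I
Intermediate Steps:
√((3 + 4*27) - 2465) = √((3 + 108) - 2465) = √(111 - 2465) = √(-2354) = I*√2354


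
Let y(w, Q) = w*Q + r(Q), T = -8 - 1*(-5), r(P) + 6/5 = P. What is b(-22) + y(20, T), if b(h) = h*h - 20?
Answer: 1999/5 ≈ 399.80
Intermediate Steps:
r(P) = -6/5 + P
T = -3 (T = -8 + 5 = -3)
b(h) = -20 + h² (b(h) = h² - 20 = -20 + h²)
y(w, Q) = -6/5 + Q + Q*w (y(w, Q) = w*Q + (-6/5 + Q) = Q*w + (-6/5 + Q) = -6/5 + Q + Q*w)
b(-22) + y(20, T) = (-20 + (-22)²) + (-6/5 - 3 - 3*20) = (-20 + 484) + (-6/5 - 3 - 60) = 464 - 321/5 = 1999/5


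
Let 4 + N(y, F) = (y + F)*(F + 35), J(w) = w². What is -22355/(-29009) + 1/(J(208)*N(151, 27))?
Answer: 10669783284049/13845660588032 ≈ 0.77062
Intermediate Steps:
N(y, F) = -4 + (35 + F)*(F + y) (N(y, F) = -4 + (y + F)*(F + 35) = -4 + (F + y)*(35 + F) = -4 + (35 + F)*(F + y))
-22355/(-29009) + 1/(J(208)*N(151, 27)) = -22355/(-29009) + 1/((208²)*(-4 + 27² + 35*27 + 35*151 + 27*151)) = -22355*(-1/29009) + 1/(43264*(-4 + 729 + 945 + 5285 + 4077)) = 22355/29009 + (1/43264)/11032 = 22355/29009 + (1/43264)*(1/11032) = 22355/29009 + 1/477288448 = 10669783284049/13845660588032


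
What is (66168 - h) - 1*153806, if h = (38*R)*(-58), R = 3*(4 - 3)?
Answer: -81026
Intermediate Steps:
R = 3 (R = 3*1 = 3)
h = -6612 (h = (38*3)*(-58) = 114*(-58) = -6612)
(66168 - h) - 1*153806 = (66168 - 1*(-6612)) - 1*153806 = (66168 + 6612) - 153806 = 72780 - 153806 = -81026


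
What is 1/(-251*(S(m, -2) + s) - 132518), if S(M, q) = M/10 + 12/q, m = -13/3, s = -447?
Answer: -30/561187 ≈ -5.3458e-5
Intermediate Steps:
m = -13/3 (m = -13*1/3 = -13/3 ≈ -4.3333)
S(M, q) = 12/q + M/10 (S(M, q) = M*(1/10) + 12/q = M/10 + 12/q = 12/q + M/10)
1/(-251*(S(m, -2) + s) - 132518) = 1/(-251*((12/(-2) + (1/10)*(-13/3)) - 447) - 132518) = 1/(-251*((12*(-1/2) - 13/30) - 447) - 132518) = 1/(-251*((-6 - 13/30) - 447) - 132518) = 1/(-251*(-193/30 - 447) - 132518) = 1/(-251*(-13603/30) - 132518) = 1/(3414353/30 - 132518) = 1/(-561187/30) = -30/561187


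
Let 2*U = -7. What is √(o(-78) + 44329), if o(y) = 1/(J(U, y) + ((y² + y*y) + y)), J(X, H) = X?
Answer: √25902938786987/24173 ≈ 210.54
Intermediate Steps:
U = -7/2 (U = (½)*(-7) = -7/2 ≈ -3.5000)
o(y) = 1/(-7/2 + y + 2*y²) (o(y) = 1/(-7/2 + ((y² + y*y) + y)) = 1/(-7/2 + ((y² + y²) + y)) = 1/(-7/2 + (2*y² + y)) = 1/(-7/2 + (y + 2*y²)) = 1/(-7/2 + y + 2*y²))
√(o(-78) + 44329) = √(2/(-7 + 2*(-78) + 4*(-78)²) + 44329) = √(2/(-7 - 156 + 4*6084) + 44329) = √(2/(-7 - 156 + 24336) + 44329) = √(2/24173 + 44329) = √(1071564919/24173) = √25902938786987/24173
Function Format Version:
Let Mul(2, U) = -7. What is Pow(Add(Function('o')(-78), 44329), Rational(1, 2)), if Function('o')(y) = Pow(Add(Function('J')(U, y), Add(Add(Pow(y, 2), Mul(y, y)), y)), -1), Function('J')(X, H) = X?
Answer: Mul(Rational(1, 24173), Pow(25902938786987, Rational(1, 2))) ≈ 210.54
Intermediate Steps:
U = Rational(-7, 2) (U = Mul(Rational(1, 2), -7) = Rational(-7, 2) ≈ -3.5000)
Function('o')(y) = Pow(Add(Rational(-7, 2), y, Mul(2, Pow(y, 2))), -1) (Function('o')(y) = Pow(Add(Rational(-7, 2), Add(Add(Pow(y, 2), Mul(y, y)), y)), -1) = Pow(Add(Rational(-7, 2), Add(Add(Pow(y, 2), Pow(y, 2)), y)), -1) = Pow(Add(Rational(-7, 2), Add(Mul(2, Pow(y, 2)), y)), -1) = Pow(Add(Rational(-7, 2), Add(y, Mul(2, Pow(y, 2)))), -1) = Pow(Add(Rational(-7, 2), y, Mul(2, Pow(y, 2))), -1))
Pow(Add(Function('o')(-78), 44329), Rational(1, 2)) = Pow(Add(Mul(2, Pow(Add(-7, Mul(2, -78), Mul(4, Pow(-78, 2))), -1)), 44329), Rational(1, 2)) = Pow(Add(Mul(2, Pow(Add(-7, -156, Mul(4, 6084)), -1)), 44329), Rational(1, 2)) = Pow(Add(Mul(2, Pow(Add(-7, -156, 24336), -1)), 44329), Rational(1, 2)) = Pow(Add(Mul(2, Pow(24173, -1)), 44329), Rational(1, 2)) = Pow(Add(Mul(2, Rational(1, 24173)), 44329), Rational(1, 2)) = Pow(Add(Rational(2, 24173), 44329), Rational(1, 2)) = Pow(Rational(1071564919, 24173), Rational(1, 2)) = Mul(Rational(1, 24173), Pow(25902938786987, Rational(1, 2)))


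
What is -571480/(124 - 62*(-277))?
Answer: -285740/8649 ≈ -33.037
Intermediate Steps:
-571480/(124 - 62*(-277)) = -571480/(124 + 17174) = -571480/17298 = -571480*1/17298 = -285740/8649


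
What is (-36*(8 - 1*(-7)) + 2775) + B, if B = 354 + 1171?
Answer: 3760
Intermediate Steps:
B = 1525
(-36*(8 - 1*(-7)) + 2775) + B = (-36*(8 - 1*(-7)) + 2775) + 1525 = (-36*(8 + 7) + 2775) + 1525 = (-36*15 + 2775) + 1525 = (-540 + 2775) + 1525 = 2235 + 1525 = 3760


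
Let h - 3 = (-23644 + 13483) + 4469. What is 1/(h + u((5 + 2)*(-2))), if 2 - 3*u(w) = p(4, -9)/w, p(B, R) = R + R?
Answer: -21/119464 ≈ -0.00017579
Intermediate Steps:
p(B, R) = 2*R
u(w) = ⅔ + 6/w (u(w) = ⅔ - 2*(-9)/(3*w) = ⅔ - (-6)/w = ⅔ + 6/w)
h = -5689 (h = 3 + ((-23644 + 13483) + 4469) = 3 + (-10161 + 4469) = 3 - 5692 = -5689)
1/(h + u((5 + 2)*(-2))) = 1/(-5689 + (⅔ + 6/(((5 + 2)*(-2))))) = 1/(-5689 + (⅔ + 6/((7*(-2))))) = 1/(-5689 + (⅔ + 6/(-14))) = 1/(-5689 + (⅔ + 6*(-1/14))) = 1/(-5689 + (⅔ - 3/7)) = 1/(-5689 + 5/21) = 1/(-119464/21) = -21/119464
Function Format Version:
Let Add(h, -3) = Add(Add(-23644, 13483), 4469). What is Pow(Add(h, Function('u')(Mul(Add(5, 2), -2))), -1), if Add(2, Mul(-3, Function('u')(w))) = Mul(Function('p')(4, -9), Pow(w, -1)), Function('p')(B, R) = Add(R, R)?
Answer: Rational(-21, 119464) ≈ -0.00017579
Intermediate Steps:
Function('p')(B, R) = Mul(2, R)
Function('u')(w) = Add(Rational(2, 3), Mul(6, Pow(w, -1))) (Function('u')(w) = Add(Rational(2, 3), Mul(Rational(-1, 3), Mul(Mul(2, -9), Pow(w, -1)))) = Add(Rational(2, 3), Mul(Rational(-1, 3), Mul(-18, Pow(w, -1)))) = Add(Rational(2, 3), Mul(6, Pow(w, -1))))
h = -5689 (h = Add(3, Add(Add(-23644, 13483), 4469)) = Add(3, Add(-10161, 4469)) = Add(3, -5692) = -5689)
Pow(Add(h, Function('u')(Mul(Add(5, 2), -2))), -1) = Pow(Add(-5689, Add(Rational(2, 3), Mul(6, Pow(Mul(Add(5, 2), -2), -1)))), -1) = Pow(Add(-5689, Add(Rational(2, 3), Mul(6, Pow(Mul(7, -2), -1)))), -1) = Pow(Add(-5689, Add(Rational(2, 3), Mul(6, Pow(-14, -1)))), -1) = Pow(Add(-5689, Add(Rational(2, 3), Mul(6, Rational(-1, 14)))), -1) = Pow(Add(-5689, Add(Rational(2, 3), Rational(-3, 7))), -1) = Pow(Add(-5689, Rational(5, 21)), -1) = Pow(Rational(-119464, 21), -1) = Rational(-21, 119464)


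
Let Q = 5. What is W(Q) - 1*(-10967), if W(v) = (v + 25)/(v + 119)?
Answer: 679969/62 ≈ 10967.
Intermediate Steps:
W(v) = (25 + v)/(119 + v)
W(Q) - 1*(-10967) = (25 + 5)/(119 + 5) - 1*(-10967) = 30/124 + 10967 = (1/124)*30 + 10967 = 15/62 + 10967 = 679969/62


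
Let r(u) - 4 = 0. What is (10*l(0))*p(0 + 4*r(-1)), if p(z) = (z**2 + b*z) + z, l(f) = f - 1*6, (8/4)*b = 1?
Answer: -16800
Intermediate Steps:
r(u) = 4 (r(u) = 4 + 0 = 4)
b = 1/2 (b = (1/2)*1 = 1/2 ≈ 0.50000)
l(f) = -6 + f (l(f) = f - 6 = -6 + f)
p(z) = z**2 + 3*z/2 (p(z) = (z**2 + z/2) + z = z**2 + 3*z/2)
(10*l(0))*p(0 + 4*r(-1)) = (10*(-6 + 0))*((0 + 4*4)*(3 + 2*(0 + 4*4))/2) = (10*(-6))*((0 + 16)*(3 + 2*(0 + 16))/2) = -30*16*(3 + 2*16) = -30*16*(3 + 32) = -30*16*35 = -60*280 = -16800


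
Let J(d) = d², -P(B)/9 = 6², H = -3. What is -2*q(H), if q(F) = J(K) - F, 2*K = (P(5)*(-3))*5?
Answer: -11809806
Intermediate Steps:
P(B) = -324 (P(B) = -9*6² = -9*36 = -324)
K = 2430 (K = (-324*(-3)*5)/2 = (972*5)/2 = (½)*4860 = 2430)
q(F) = 5904900 - F (q(F) = 2430² - F = 5904900 - F)
-2*q(H) = -2*(5904900 - 1*(-3)) = -2*(5904900 + 3) = -2*5904903 = -11809806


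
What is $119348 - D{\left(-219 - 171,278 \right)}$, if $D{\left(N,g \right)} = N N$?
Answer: $-32752$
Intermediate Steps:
$D{\left(N,g \right)} = N^{2}$
$119348 - D{\left(-219 - 171,278 \right)} = 119348 - \left(-219 - 171\right)^{2} = 119348 - \left(-390\right)^{2} = 119348 - 152100 = -32752$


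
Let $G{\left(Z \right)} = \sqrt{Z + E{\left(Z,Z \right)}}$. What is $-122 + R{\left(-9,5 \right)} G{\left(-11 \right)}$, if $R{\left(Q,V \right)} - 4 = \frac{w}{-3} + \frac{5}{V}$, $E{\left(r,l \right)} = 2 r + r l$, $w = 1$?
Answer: $-122 + \frac{28 \sqrt{22}}{3} \approx -78.223$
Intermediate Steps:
$E{\left(r,l \right)} = 2 r + l r$
$R{\left(Q,V \right)} = \frac{11}{3} + \frac{5}{V}$ ($R{\left(Q,V \right)} = 4 + \left(1 \frac{1}{-3} + \frac{5}{V}\right) = 4 + \left(1 \left(- \frac{1}{3}\right) + \frac{5}{V}\right) = 4 - \left(\frac{1}{3} - \frac{5}{V}\right) = \frac{11}{3} + \frac{5}{V}$)
$G{\left(Z \right)} = \sqrt{Z + Z \left(2 + Z\right)}$
$-122 + R{\left(-9,5 \right)} G{\left(-11 \right)} = -122 + \left(\frac{11}{3} + \frac{5}{5}\right) \sqrt{- 11 \left(3 - 11\right)} = -122 + \left(\frac{11}{3} + 5 \cdot \frac{1}{5}\right) \sqrt{\left(-11\right) \left(-8\right)} = -122 + \left(\frac{11}{3} + 1\right) \sqrt{88} = -122 + \frac{14 \cdot 2 \sqrt{22}}{3} = -122 + \frac{28 \sqrt{22}}{3}$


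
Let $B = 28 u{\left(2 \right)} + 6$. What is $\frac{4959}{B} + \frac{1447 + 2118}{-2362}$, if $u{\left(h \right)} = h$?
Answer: $\frac{2873032}{36611} \approx 78.475$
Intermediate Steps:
$B = 62$ ($B = 28 \cdot 2 + 6 = 56 + 6 = 62$)
$\frac{4959}{B} + \frac{1447 + 2118}{-2362} = \frac{4959}{62} + \frac{1447 + 2118}{-2362} = 4959 \cdot \frac{1}{62} + 3565 \left(- \frac{1}{2362}\right) = \frac{4959}{62} - \frac{3565}{2362} = \frac{2873032}{36611}$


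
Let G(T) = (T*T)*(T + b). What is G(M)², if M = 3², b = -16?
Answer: 321489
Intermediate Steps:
M = 9
G(T) = T²*(-16 + T) (G(T) = (T*T)*(T - 16) = T²*(-16 + T))
G(M)² = (9²*(-16 + 9))² = (81*(-7))² = (-567)² = 321489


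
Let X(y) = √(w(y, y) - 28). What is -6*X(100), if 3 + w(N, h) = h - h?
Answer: -6*I*√31 ≈ -33.407*I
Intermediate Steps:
w(N, h) = -3 (w(N, h) = -3 + (h - h) = -3 + 0 = -3)
X(y) = I*√31 (X(y) = √(-3 - 28) = √(-31) = I*√31)
-6*X(100) = -6*I*√31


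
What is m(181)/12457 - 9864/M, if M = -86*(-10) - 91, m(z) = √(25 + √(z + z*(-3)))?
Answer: -9864/769 + √(25 + I*√362)/12457 ≈ -12.827 + 0.00014379*I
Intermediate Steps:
m(z) = √(25 + √2*√(-z)) (m(z) = √(25 + √(z - 3*z)) = √(25 + √(-2*z)) = √(25 + √2*√(-z)))
M = 769 (M = 860 - 91 = 769)
m(181)/12457 - 9864/M = √(25 + √2*√(-1*181))/12457 - 9864/769 = √(25 + √2*√(-181))*(1/12457) - 9864*1/769 = √(25 + √2*(I*√181))*(1/12457) - 9864/769 = √(25 + I*√362)*(1/12457) - 9864/769 = √(25 + I*√362)/12457 - 9864/769 = -9864/769 + √(25 + I*√362)/12457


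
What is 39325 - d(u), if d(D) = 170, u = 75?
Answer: 39155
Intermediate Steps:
39325 - d(u) = 39325 - 1*170 = 39325 - 170 = 39155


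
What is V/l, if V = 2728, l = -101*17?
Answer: -2728/1717 ≈ -1.5888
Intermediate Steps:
l = -1717
V/l = 2728/(-1717) = 2728*(-1/1717) = -2728/1717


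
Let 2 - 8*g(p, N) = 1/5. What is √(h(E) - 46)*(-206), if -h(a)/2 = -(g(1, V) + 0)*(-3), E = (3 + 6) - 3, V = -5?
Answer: -103*I*√4735/5 ≈ -1417.5*I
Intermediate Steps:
g(p, N) = 9/40 (g(p, N) = ¼ - ⅛/5 = ¼ - ⅛*⅕ = ¼ - 1/40 = 9/40)
E = 6 (E = 9 - 3 = 6)
h(a) = -27/20 (h(a) = -(-2)*(9/40 + 0)*(-3) = -(-2)*(9/40)*(-3) = -(-2)*(-27)/40 = -2*27/40 = -27/20)
√(h(E) - 46)*(-206) = √(-27/20 - 46)*(-206) = √(-947/20)*(-206) = (I*√4735/10)*(-206) = -103*I*√4735/5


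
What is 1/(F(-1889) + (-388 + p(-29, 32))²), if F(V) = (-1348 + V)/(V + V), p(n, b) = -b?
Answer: 3778/666442437 ≈ 5.6689e-6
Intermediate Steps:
F(V) = (-1348 + V)/(2*V) (F(V) = (-1348 + V)/((2*V)) = (-1348 + V)*(1/(2*V)) = (-1348 + V)/(2*V))
1/(F(-1889) + (-388 + p(-29, 32))²) = 1/((½)*(-1348 - 1889)/(-1889) + (-388 - 1*32)²) = 1/((½)*(-1/1889)*(-3237) + (-388 - 32)²) = 1/(3237/3778 + (-420)²) = 1/(3237/3778 + 176400) = 1/(666442437/3778) = 3778/666442437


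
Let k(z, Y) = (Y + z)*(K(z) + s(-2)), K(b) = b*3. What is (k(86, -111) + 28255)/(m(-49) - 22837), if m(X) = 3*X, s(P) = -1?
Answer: -10915/11492 ≈ -0.94979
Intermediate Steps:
K(b) = 3*b
k(z, Y) = (-1 + 3*z)*(Y + z) (k(z, Y) = (Y + z)*(3*z - 1) = (Y + z)*(-1 + 3*z) = (-1 + 3*z)*(Y + z))
(k(86, -111) + 28255)/(m(-49) - 22837) = ((-1*(-111) - 1*86 + 3*86² + 3*(-111)*86) + 28255)/(3*(-49) - 22837) = ((111 - 86 + 3*7396 - 28638) + 28255)/(-147 - 22837) = ((111 - 86 + 22188 - 28638) + 28255)/(-22984) = (-6425 + 28255)*(-1/22984) = 21830*(-1/22984) = -10915/11492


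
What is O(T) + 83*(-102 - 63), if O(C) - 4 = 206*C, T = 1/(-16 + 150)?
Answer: -917194/67 ≈ -13689.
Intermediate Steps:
T = 1/134 ≈ 0.0074627
O(C) = 4 + 206*C
O(T) + 83*(-102 - 63) = (4 + 206*(1/134)) + 83*(-102 - 63) = (4 + 103/67) + 83*(-165) = 371/67 - 13695 = -917194/67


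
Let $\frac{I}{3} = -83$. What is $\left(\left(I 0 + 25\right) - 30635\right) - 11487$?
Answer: $-42097$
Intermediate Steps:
$I = -249$ ($I = 3 \left(-83\right) = -249$)
$\left(\left(I 0 + 25\right) - 30635\right) - 11487 = \left(\left(\left(-249\right) 0 + 25\right) - 30635\right) - 11487 = \left(\left(0 + 25\right) - 30635\right) - 11487 = \left(25 - 30635\right) - 11487 = -30610 - 11487 = -42097$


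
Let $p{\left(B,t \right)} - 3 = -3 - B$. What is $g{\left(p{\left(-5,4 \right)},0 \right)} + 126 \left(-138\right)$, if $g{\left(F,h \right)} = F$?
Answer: $-17383$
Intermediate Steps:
$p{\left(B,t \right)} = - B$ ($p{\left(B,t \right)} = 3 - \left(3 + B\right) = - B$)
$g{\left(p{\left(-5,4 \right)},0 \right)} + 126 \left(-138\right) = \left(-1\right) \left(-5\right) + 126 \left(-138\right) = 5 - 17388 = -17383$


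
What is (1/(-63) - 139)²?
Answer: 76702564/3969 ≈ 19325.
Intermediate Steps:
(1/(-63) - 139)² = (-1/63 - 139)² = (-8758/63)² = 76702564/3969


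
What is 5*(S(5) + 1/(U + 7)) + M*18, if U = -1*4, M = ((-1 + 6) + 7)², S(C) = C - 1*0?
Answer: 7856/3 ≈ 2618.7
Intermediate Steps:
S(C) = C (S(C) = C + 0 = C)
M = 144 (M = (5 + 7)² = 12² = 144)
U = -4
5*(S(5) + 1/(U + 7)) + M*18 = 5*(5 + 1/(-4 + 7)) + 144*18 = 5*(5 + 1/3) + 2592 = 5*(5 + ⅓) + 2592 = 5*(16/3) + 2592 = 80/3 + 2592 = 7856/3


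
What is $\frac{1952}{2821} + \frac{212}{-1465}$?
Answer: $\frac{2261628}{4132765} \approx 0.54724$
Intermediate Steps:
$\frac{1952}{2821} + \frac{212}{-1465} = 1952 \cdot \frac{1}{2821} + 212 \left(- \frac{1}{1465}\right) = \frac{1952}{2821} - \frac{212}{1465} = \frac{2261628}{4132765}$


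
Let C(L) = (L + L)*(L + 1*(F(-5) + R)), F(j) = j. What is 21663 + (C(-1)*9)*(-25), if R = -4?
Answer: 17163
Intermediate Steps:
C(L) = 2*L*(-9 + L) (C(L) = (L + L)*(L + 1*(-5 - 4)) = (2*L)*(L + 1*(-9)) = (2*L)*(L - 9) = (2*L)*(-9 + L) = 2*L*(-9 + L))
21663 + (C(-1)*9)*(-25) = 21663 + ((2*(-1)*(-9 - 1))*9)*(-25) = 21663 + ((2*(-1)*(-10))*9)*(-25) = 21663 + (20*9)*(-25) = 21663 + 180*(-25) = 21663 - 4500 = 17163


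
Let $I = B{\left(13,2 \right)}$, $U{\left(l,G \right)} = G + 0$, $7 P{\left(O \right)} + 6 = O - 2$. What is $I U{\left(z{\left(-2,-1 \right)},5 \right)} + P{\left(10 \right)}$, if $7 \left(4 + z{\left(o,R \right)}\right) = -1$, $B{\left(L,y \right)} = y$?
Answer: $\frac{72}{7} \approx 10.286$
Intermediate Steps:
$P{\left(O \right)} = - \frac{8}{7} + \frac{O}{7}$ ($P{\left(O \right)} = - \frac{6}{7} + \frac{O - 2}{7} = - \frac{6}{7} + \frac{-2 + O}{7} = - \frac{6}{7} + \left(- \frac{2}{7} + \frac{O}{7}\right) = - \frac{8}{7} + \frac{O}{7}$)
$z{\left(o,R \right)} = - \frac{29}{7}$ ($z{\left(o,R \right)} = -4 + \frac{1}{7} \left(-1\right) = -4 - \frac{1}{7} = - \frac{29}{7}$)
$U{\left(l,G \right)} = G$
$I = 2$
$I U{\left(z{\left(-2,-1 \right)},5 \right)} + P{\left(10 \right)} = 2 \cdot 5 + \left(- \frac{8}{7} + \frac{1}{7} \cdot 10\right) = 10 + \left(- \frac{8}{7} + \frac{10}{7}\right) = 10 + \frac{2}{7} = \frac{72}{7}$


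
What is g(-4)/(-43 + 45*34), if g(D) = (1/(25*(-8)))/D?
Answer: 1/1189600 ≈ 8.4062e-7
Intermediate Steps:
g(D) = -1/(200*D) (g(D) = ((1/25)*(-1/8))/D = -1/(200*D))
g(-4)/(-43 + 45*34) = (-1/200/(-4))/(-43 + 45*34) = (-1/200*(-1/4))/(-43 + 1530) = (1/800)/1487 = (1/800)*(1/1487) = 1/1189600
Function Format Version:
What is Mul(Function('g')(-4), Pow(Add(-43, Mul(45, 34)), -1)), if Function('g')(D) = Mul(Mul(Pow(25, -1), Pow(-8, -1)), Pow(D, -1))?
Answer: Rational(1, 1189600) ≈ 8.4062e-7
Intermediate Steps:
Function('g')(D) = Mul(Rational(-1, 200), Pow(D, -1)) (Function('g')(D) = Mul(Mul(Rational(1, 25), Rational(-1, 8)), Pow(D, -1)) = Mul(Rational(-1, 200), Pow(D, -1)))
Mul(Function('g')(-4), Pow(Add(-43, Mul(45, 34)), -1)) = Mul(Mul(Rational(-1, 200), Pow(-4, -1)), Pow(Add(-43, Mul(45, 34)), -1)) = Mul(Mul(Rational(-1, 200), Rational(-1, 4)), Pow(Add(-43, 1530), -1)) = Mul(Rational(1, 800), Pow(1487, -1)) = Mul(Rational(1, 800), Rational(1, 1487)) = Rational(1, 1189600)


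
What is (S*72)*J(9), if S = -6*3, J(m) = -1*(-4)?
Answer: -5184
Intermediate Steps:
J(m) = 4
S = -18
(S*72)*J(9) = -18*72*4 = -1296*4 = -5184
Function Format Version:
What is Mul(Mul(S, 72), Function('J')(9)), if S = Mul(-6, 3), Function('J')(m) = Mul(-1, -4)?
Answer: -5184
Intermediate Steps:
Function('J')(m) = 4
S = -18
Mul(Mul(S, 72), Function('J')(9)) = Mul(Mul(-18, 72), 4) = Mul(-1296, 4) = -5184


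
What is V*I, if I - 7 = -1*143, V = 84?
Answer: -11424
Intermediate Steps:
I = -136 (I = 7 - 1*143 = 7 - 143 = -136)
V*I = 84*(-136) = -11424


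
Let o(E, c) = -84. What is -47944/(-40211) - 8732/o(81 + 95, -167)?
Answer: 88787437/844431 ≈ 105.14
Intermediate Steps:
-47944/(-40211) - 8732/o(81 + 95, -167) = -47944/(-40211) - 8732/(-84) = -47944*(-1/40211) - 8732*(-1/84) = 47944/40211 + 2183/21 = 88787437/844431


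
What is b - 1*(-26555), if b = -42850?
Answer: -16295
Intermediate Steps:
b - 1*(-26555) = -42850 - 1*(-26555) = -42850 + 26555 = -16295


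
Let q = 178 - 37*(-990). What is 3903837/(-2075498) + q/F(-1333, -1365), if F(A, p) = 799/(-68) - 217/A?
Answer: -13147708373189/4136467514 ≈ -3178.5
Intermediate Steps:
F(A, p) = -47/4 - 217/A (F(A, p) = 799*(-1/68) - 217/A = -47/4 - 217/A)
q = 36808 (q = 178 + 36630 = 36808)
3903837/(-2075498) + q/F(-1333, -1365) = 3903837/(-2075498) + 36808/(-47/4 - 217/(-1333)) = 3903837*(-1/2075498) + 36808/(-47/4 - 217*(-1/1333)) = -3903837/2075498 + 36808/(-47/4 + 7/43) = -3903837/2075498 + 36808/(-1993/172) = -3903837/2075498 + 36808*(-172/1993) = -3903837/2075498 - 6330976/1993 = -13147708373189/4136467514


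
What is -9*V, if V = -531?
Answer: 4779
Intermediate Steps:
-9*V = -9*(-531) = 4779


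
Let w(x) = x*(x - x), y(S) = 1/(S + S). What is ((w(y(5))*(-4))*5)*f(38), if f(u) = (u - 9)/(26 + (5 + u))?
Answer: 0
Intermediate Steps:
y(S) = 1/(2*S)
f(u) = (-9 + u)/(31 + u)
w(x) = 0 (w(x) = x*0 = 0)
((w(y(5))*(-4))*5)*f(38) = ((0*(-4))*5)*((-9 + 38)/(31 + 38)) = (0*5)*(29/69) = 0*((1/69)*29) = 0*(29/69) = 0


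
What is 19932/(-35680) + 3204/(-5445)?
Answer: -1238047/1079320 ≈ -1.1471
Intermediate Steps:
19932/(-35680) + 3204/(-5445) = 19932*(-1/35680) + 3204*(-1/5445) = -4983/8920 - 356/605 = -1238047/1079320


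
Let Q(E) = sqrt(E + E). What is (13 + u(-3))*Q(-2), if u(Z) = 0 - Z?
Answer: 32*I ≈ 32.0*I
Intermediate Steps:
Q(E) = sqrt(2)*sqrt(E) (Q(E) = sqrt(2*E) = sqrt(2)*sqrt(E))
u(Z) = -Z
(13 + u(-3))*Q(-2) = (13 - 1*(-3))*(sqrt(2)*sqrt(-2)) = (13 + 3)*(sqrt(2)*(I*sqrt(2))) = 16*(2*I) = 32*I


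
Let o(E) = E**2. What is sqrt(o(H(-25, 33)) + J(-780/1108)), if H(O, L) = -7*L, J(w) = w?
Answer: sqrt(4094282154)/277 ≈ 231.00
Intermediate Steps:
sqrt(o(H(-25, 33)) + J(-780/1108)) = sqrt((-7*33)**2 - 780/1108) = sqrt((-231)**2 - 780*1/1108) = sqrt(53361 - 195/277) = sqrt(14780802/277) = sqrt(4094282154)/277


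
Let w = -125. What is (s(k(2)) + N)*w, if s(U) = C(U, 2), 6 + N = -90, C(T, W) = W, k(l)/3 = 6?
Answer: 11750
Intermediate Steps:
k(l) = 18 (k(l) = 3*6 = 18)
N = -96 (N = -6 - 90 = -96)
s(U) = 2
(s(k(2)) + N)*w = (2 - 96)*(-125) = -94*(-125) = 11750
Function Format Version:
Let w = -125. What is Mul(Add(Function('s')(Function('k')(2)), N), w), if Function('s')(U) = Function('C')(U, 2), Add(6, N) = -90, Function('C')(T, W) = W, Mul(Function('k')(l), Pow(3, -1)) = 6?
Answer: 11750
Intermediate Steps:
Function('k')(l) = 18 (Function('k')(l) = Mul(3, 6) = 18)
N = -96 (N = Add(-6, -90) = -96)
Function('s')(U) = 2
Mul(Add(Function('s')(Function('k')(2)), N), w) = Mul(Add(2, -96), -125) = Mul(-94, -125) = 11750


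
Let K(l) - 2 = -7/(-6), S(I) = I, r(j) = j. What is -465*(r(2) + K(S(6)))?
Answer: -4805/2 ≈ -2402.5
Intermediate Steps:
K(l) = 19/6 (K(l) = 2 - 7/(-6) = 2 - 7*(-1)/6 = 2 - 1*(-7/6) = 2 + 7/6 = 19/6)
-465*(r(2) + K(S(6))) = -465*(2 + 19/6) = -465*31/6 = -4805/2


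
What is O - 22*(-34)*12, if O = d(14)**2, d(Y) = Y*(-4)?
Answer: 12112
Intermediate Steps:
d(Y) = -4*Y
O = 3136 (O = (-4*14)**2 = (-56)**2 = 3136)
O - 22*(-34)*12 = 3136 - 22*(-34)*12 = 3136 + 748*12 = 3136 + 8976 = 12112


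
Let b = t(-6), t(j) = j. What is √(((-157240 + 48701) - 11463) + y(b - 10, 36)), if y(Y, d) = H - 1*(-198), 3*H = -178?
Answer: I*√1078770/3 ≈ 346.21*I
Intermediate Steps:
H = -178/3 (H = (⅓)*(-178) = -178/3 ≈ -59.333)
b = -6
y(Y, d) = 416/3 (y(Y, d) = -178/3 - 1*(-198) = -178/3 + 198 = 416/3)
√(((-157240 + 48701) - 11463) + y(b - 10, 36)) = √(((-157240 + 48701) - 11463) + 416/3) = √((-108539 - 11463) + 416/3) = √(-120002 + 416/3) = √(-359590/3) = I*√1078770/3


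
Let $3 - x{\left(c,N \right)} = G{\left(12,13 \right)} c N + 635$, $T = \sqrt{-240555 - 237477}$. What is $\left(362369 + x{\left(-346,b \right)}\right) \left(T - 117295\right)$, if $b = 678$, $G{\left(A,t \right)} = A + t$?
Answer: $-730329927915 + 24905748 i \sqrt{29877} \approx -7.3033 \cdot 10^{11} + 4.305 \cdot 10^{9} i$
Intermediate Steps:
$T = 4 i \sqrt{29877}$ ($T = \sqrt{-478032} = 4 i \sqrt{29877} \approx 691.4 i$)
$x{\left(c,N \right)} = -632 - 25 N c$ ($x{\left(c,N \right)} = 3 - \left(\left(12 + 13\right) c N + 635\right) = 3 - \left(25 c N + 635\right) = 3 - \left(25 N c + 635\right) = 3 - \left(635 + 25 N c\right) = -632 - 25 N c$)
$\left(362369 + x{\left(-346,b \right)}\right) \left(T - 117295\right) = \left(362369 - \left(632 + 16950 \left(-346\right)\right)\right) \left(4 i \sqrt{29877} - 117295\right) = \left(362369 + \left(-632 + 5864700\right)\right) \left(-117295 + 4 i \sqrt{29877}\right) = \left(362369 + 5864068\right) \left(-117295 + 4 i \sqrt{29877}\right) = 6226437 \left(-117295 + 4 i \sqrt{29877}\right) = -730329927915 + 24905748 i \sqrt{29877}$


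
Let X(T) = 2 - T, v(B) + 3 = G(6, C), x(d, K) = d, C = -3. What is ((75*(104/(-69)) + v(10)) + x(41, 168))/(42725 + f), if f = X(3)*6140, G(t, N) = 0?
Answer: -1726/841455 ≈ -0.0020512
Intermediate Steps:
v(B) = -3 (v(B) = -3 + 0 = -3)
f = -6140 (f = (2 - 1*3)*6140 = (2 - 3)*6140 = -1*6140 = -6140)
((75*(104/(-69)) + v(10)) + x(41, 168))/(42725 + f) = ((75*(104/(-69)) - 3) + 41)/(42725 - 6140) = ((75*(104*(-1/69)) - 3) + 41)/36585 = ((75*(-104/69) - 3) + 41)*(1/36585) = ((-2600/23 - 3) + 41)*(1/36585) = (-2669/23 + 41)*(1/36585) = -1726/23*1/36585 = -1726/841455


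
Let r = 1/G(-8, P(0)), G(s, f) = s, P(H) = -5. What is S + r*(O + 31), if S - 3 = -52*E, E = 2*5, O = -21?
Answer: -2073/4 ≈ -518.25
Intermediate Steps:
E = 10
r = -⅛ (r = 1/(-8) = -⅛ ≈ -0.12500)
S = -517 (S = 3 - 52*10 = 3 - 520 = -517)
S + r*(O + 31) = -517 - (-21 + 31)/8 = -517 - ⅛*10 = -517 - 5/4 = -2073/4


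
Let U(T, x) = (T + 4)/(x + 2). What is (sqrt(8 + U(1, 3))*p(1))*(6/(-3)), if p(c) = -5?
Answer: 30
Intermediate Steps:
U(T, x) = (4 + T)/(2 + x)
(sqrt(8 + U(1, 3))*p(1))*(6/(-3)) = (sqrt(8 + (4 + 1)/(2 + 3))*(-5))*(6/(-3)) = (sqrt(8 + 5/5)*(-5))*(6*(-1/3)) = (sqrt(8 + (1/5)*5)*(-5))*(-2) = (sqrt(8 + 1)*(-5))*(-2) = (sqrt(9)*(-5))*(-2) = (3*(-5))*(-2) = -15*(-2) = 30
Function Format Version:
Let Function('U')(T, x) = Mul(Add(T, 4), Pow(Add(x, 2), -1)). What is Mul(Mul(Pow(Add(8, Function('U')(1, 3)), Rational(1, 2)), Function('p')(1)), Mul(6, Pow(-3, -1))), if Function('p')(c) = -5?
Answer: 30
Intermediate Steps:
Function('U')(T, x) = Mul(Pow(Add(2, x), -1), Add(4, T)) (Function('U')(T, x) = Mul(Add(4, T), Pow(Add(2, x), -1)) = Mul(Pow(Add(2, x), -1), Add(4, T)))
Mul(Mul(Pow(Add(8, Function('U')(1, 3)), Rational(1, 2)), Function('p')(1)), Mul(6, Pow(-3, -1))) = Mul(Mul(Pow(Add(8, Mul(Pow(Add(2, 3), -1), Add(4, 1))), Rational(1, 2)), -5), Mul(6, Pow(-3, -1))) = Mul(Mul(Pow(Add(8, Mul(Pow(5, -1), 5)), Rational(1, 2)), -5), Mul(6, Rational(-1, 3))) = Mul(Mul(Pow(Add(8, Mul(Rational(1, 5), 5)), Rational(1, 2)), -5), -2) = Mul(Mul(Pow(Add(8, 1), Rational(1, 2)), -5), -2) = Mul(Mul(Pow(9, Rational(1, 2)), -5), -2) = Mul(Mul(3, -5), -2) = Mul(-15, -2) = 30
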